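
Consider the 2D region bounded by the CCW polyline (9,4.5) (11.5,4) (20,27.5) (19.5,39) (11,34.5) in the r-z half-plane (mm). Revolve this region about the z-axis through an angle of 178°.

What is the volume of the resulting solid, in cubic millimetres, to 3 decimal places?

Volume = 9817.905 mm³

Profile (r,z), 5 vertices: (9,4.5) (11.5,4) (20,27.5) (19.5,39) (11,34.5)
edge 0: (9,4.5)→(11.5,4)  cross = 9·4 − 11.5·4.5 = -15.7500; (r_i+r_j)·cross = 20.5·-15.7500 = -322.8750
edge 1: (11.5,4)→(20,27.5)  cross = 11.5·27.5 − 20·4 = 236.2500; (r_i+r_j)·cross = 31.5·236.2500 = 7441.8750
edge 2: (20,27.5)→(19.5,39)  cross = 20·39 − 19.5·27.5 = 243.7500; (r_i+r_j)·cross = 39.5·243.7500 = 9628.1250
edge 3: (19.5,39)→(11,34.5)  cross = 19.5·34.5 − 11·39 = 243.7500; (r_i+r_j)·cross = 30.5·243.7500 = 7434.3750
edge 4: (11,34.5)→(9,4.5)  cross = 11·4.5 − 9·34.5 = -261.0000; (r_i+r_j)·cross = 20·-261.0000 = -5220.0000
Σcross = 447.0000 → A = |Σcross|/2 = 223.5000 mm²
Σ(r_i+r_j)·cross = 18961.5000 → first moment M = |Σ|/6 = 3160.2500
R_c = M/A = 3160.2500/223.5000 = 14.1398 mm
θ = 178° = 3.106686 rad
V = θ·R_c·A = 3.106686·14.1398·223.5000 = 9817.905 mm³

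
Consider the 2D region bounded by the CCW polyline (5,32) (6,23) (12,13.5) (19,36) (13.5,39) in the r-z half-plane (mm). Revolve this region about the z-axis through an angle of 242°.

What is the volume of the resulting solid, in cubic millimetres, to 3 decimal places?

Profile (r,z), 5 vertices: (5,32) (6,23) (12,13.5) (19,36) (13.5,39)
edge 0: (5,32)→(6,23)  cross = 5·23 − 6·32 = -77.0000; (r_i+r_j)·cross = 11·-77.0000 = -847.0000
edge 1: (6,23)→(12,13.5)  cross = 6·13.5 − 12·23 = -195.0000; (r_i+r_j)·cross = 18·-195.0000 = -3510.0000
edge 2: (12,13.5)→(19,36)  cross = 12·36 − 19·13.5 = 175.5000; (r_i+r_j)·cross = 31·175.5000 = 5440.5000
edge 3: (19,36)→(13.5,39)  cross = 19·39 − 13.5·36 = 255.0000; (r_i+r_j)·cross = 32.5·255.0000 = 8287.5000
edge 4: (13.5,39)→(5,32)  cross = 13.5·32 − 5·39 = 237.0000; (r_i+r_j)·cross = 18.5·237.0000 = 4384.5000
Σcross = 395.5000 → A = |Σcross|/2 = 197.7500 mm²
Σ(r_i+r_j)·cross = 13755.5000 → first moment M = |Σ|/6 = 2292.5833
R_c = M/A = 2292.5833/197.7500 = 11.5933 mm
θ = 242° = 4.223697 rad
V = θ·R_c·A = 4.223697·11.5933·197.7500 = 9683.177 mm³

Volume = 9683.177 mm³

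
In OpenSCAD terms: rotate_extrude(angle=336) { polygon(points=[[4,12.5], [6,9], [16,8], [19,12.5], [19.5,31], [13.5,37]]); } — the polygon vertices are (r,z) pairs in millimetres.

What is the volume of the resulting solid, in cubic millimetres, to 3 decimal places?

Volume = 22315.885 mm³

Profile (r,z), 6 vertices: (4,12.5) (6,9) (16,8) (19,12.5) (19.5,31) (13.5,37)
edge 0: (4,12.5)→(6,9)  cross = 4·9 − 6·12.5 = -39.0000; (r_i+r_j)·cross = 10·-39.0000 = -390.0000
edge 1: (6,9)→(16,8)  cross = 6·8 − 16·9 = -96.0000; (r_i+r_j)·cross = 22·-96.0000 = -2112.0000
edge 2: (16,8)→(19,12.5)  cross = 16·12.5 − 19·8 = 48.0000; (r_i+r_j)·cross = 35·48.0000 = 1680.0000
edge 3: (19,12.5)→(19.5,31)  cross = 19·31 − 19.5·12.5 = 345.2500; (r_i+r_j)·cross = 38.5·345.2500 = 13292.1250
edge 4: (19.5,31)→(13.5,37)  cross = 19.5·37 − 13.5·31 = 303.0000; (r_i+r_j)·cross = 33·303.0000 = 9999.0000
edge 5: (13.5,37)→(4,12.5)  cross = 13.5·12.5 − 4·37 = 20.7500; (r_i+r_j)·cross = 17.5·20.7500 = 363.1250
Σcross = 582.0000 → A = |Σcross|/2 = 291.0000 mm²
Σ(r_i+r_j)·cross = 22832.2500 → first moment M = |Σ|/6 = 3805.3750
R_c = M/A = 3805.3750/291.0000 = 13.0769 mm
θ = 336° = 5.864306 rad
V = θ·R_c·A = 5.864306·13.0769·291.0000 = 22315.885 mm³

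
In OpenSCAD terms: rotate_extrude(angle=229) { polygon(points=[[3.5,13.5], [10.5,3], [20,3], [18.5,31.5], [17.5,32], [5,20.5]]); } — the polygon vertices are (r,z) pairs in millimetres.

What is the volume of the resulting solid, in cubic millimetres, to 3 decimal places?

Profile (r,z), 6 vertices: (3.5,13.5) (10.5,3) (20,3) (18.5,31.5) (17.5,32) (5,20.5)
edge 0: (3.5,13.5)→(10.5,3)  cross = 3.5·3 − 10.5·13.5 = -131.2500; (r_i+r_j)·cross = 14·-131.2500 = -1837.5000
edge 1: (10.5,3)→(20,3)  cross = 10.5·3 − 20·3 = -28.5000; (r_i+r_j)·cross = 30.5·-28.5000 = -869.2500
edge 2: (20,3)→(18.5,31.5)  cross = 20·31.5 − 18.5·3 = 574.5000; (r_i+r_j)·cross = 38.5·574.5000 = 22118.2500
edge 3: (18.5,31.5)→(17.5,32)  cross = 18.5·32 − 17.5·31.5 = 40.7500; (r_i+r_j)·cross = 36·40.7500 = 1467.0000
edge 4: (17.5,32)→(5,20.5)  cross = 17.5·20.5 − 5·32 = 198.7500; (r_i+r_j)·cross = 22.5·198.7500 = 4471.8750
edge 5: (5,20.5)→(3.5,13.5)  cross = 5·13.5 − 3.5·20.5 = -4.2500; (r_i+r_j)·cross = 8.5·-4.2500 = -36.1250
Σcross = 650.0000 → A = |Σcross|/2 = 325.0000 mm²
Σ(r_i+r_j)·cross = 25314.2500 → first moment M = |Σ|/6 = 4219.0417
R_c = M/A = 4219.0417/325.0000 = 12.9817 mm
θ = 229° = 3.996804 rad
V = θ·R_c·A = 3.996804·12.9817·325.0000 = 16862.683 mm³

Volume = 16862.683 mm³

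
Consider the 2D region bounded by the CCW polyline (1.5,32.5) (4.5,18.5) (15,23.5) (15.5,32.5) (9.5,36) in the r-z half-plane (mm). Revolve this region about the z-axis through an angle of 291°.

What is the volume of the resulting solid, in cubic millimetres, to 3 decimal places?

Volume = 7391.928 mm³

Profile (r,z), 5 vertices: (1.5,32.5) (4.5,18.5) (15,23.5) (15.5,32.5) (9.5,36)
edge 0: (1.5,32.5)→(4.5,18.5)  cross = 1.5·18.5 − 4.5·32.5 = -118.5000; (r_i+r_j)·cross = 6·-118.5000 = -711.0000
edge 1: (4.5,18.5)→(15,23.5)  cross = 4.5·23.5 − 15·18.5 = -171.7500; (r_i+r_j)·cross = 19.5·-171.7500 = -3349.1250
edge 2: (15,23.5)→(15.5,32.5)  cross = 15·32.5 − 15.5·23.5 = 123.2500; (r_i+r_j)·cross = 30.5·123.2500 = 3759.1250
edge 3: (15.5,32.5)→(9.5,36)  cross = 15.5·36 − 9.5·32.5 = 249.2500; (r_i+r_j)·cross = 25·249.2500 = 6231.2500
edge 4: (9.5,36)→(1.5,32.5)  cross = 9.5·32.5 − 1.5·36 = 254.7500; (r_i+r_j)·cross = 11·254.7500 = 2802.2500
Σcross = 337.0000 → A = |Σcross|/2 = 168.5000 mm²
Σ(r_i+r_j)·cross = 8732.5000 → first moment M = |Σ|/6 = 1455.4167
R_c = M/A = 1455.4167/168.5000 = 8.6375 mm
θ = 291° = 5.078908 rad
V = θ·R_c·A = 5.078908·8.6375·168.5000 = 7391.928 mm³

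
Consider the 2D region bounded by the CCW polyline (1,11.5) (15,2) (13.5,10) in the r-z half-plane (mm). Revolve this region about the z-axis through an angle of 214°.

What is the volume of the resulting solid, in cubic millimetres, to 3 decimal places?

Volume = 1795.059 mm³

Profile (r,z), 3 vertices: (1,11.5) (15,2) (13.5,10)
edge 0: (1,11.5)→(15,2)  cross = 1·2 − 15·11.5 = -170.5000; (r_i+r_j)·cross = 16·-170.5000 = -2728.0000
edge 1: (15,2)→(13.5,10)  cross = 15·10 − 13.5·2 = 123.0000; (r_i+r_j)·cross = 28.5·123.0000 = 3505.5000
edge 2: (13.5,10)→(1,11.5)  cross = 13.5·11.5 − 1·10 = 145.2500; (r_i+r_j)·cross = 14.5·145.2500 = 2106.1250
Σcross = 97.7500 → A = |Σcross|/2 = 48.8750 mm²
Σ(r_i+r_j)·cross = 2883.6250 → first moment M = |Σ|/6 = 480.6042
R_c = M/A = 480.6042/48.8750 = 9.8333 mm
θ = 214° = 3.735005 rad
V = θ·R_c·A = 3.735005·9.8333·48.8750 = 1795.059 mm³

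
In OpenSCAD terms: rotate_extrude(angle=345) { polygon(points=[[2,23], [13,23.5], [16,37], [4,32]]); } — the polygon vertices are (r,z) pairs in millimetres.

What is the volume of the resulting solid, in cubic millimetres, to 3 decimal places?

Volume = 6736.927 mm³

Profile (r,z), 4 vertices: (2,23) (13,23.5) (16,37) (4,32)
edge 0: (2,23)→(13,23.5)  cross = 2·23.5 − 13·23 = -252.0000; (r_i+r_j)·cross = 15·-252.0000 = -3780.0000
edge 1: (13,23.5)→(16,37)  cross = 13·37 − 16·23.5 = 105.0000; (r_i+r_j)·cross = 29·105.0000 = 3045.0000
edge 2: (16,37)→(4,32)  cross = 16·32 − 4·37 = 364.0000; (r_i+r_j)·cross = 20·364.0000 = 7280.0000
edge 3: (4,32)→(2,23)  cross = 4·23 − 2·32 = 28.0000; (r_i+r_j)·cross = 6·28.0000 = 168.0000
Σcross = 245.0000 → A = |Σcross|/2 = 122.5000 mm²
Σ(r_i+r_j)·cross = 6713.0000 → first moment M = |Σ|/6 = 1118.8333
R_c = M/A = 1118.8333/122.5000 = 9.1333 mm
θ = 345° = 6.021386 rad
V = θ·R_c·A = 6.021386·9.1333·122.5000 = 6736.927 mm³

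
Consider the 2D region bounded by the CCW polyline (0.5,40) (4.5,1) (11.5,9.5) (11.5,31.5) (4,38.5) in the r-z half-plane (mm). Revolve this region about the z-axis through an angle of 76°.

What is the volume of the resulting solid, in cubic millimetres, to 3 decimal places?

Volume = 2423.977 mm³

Profile (r,z), 5 vertices: (0.5,40) (4.5,1) (11.5,9.5) (11.5,31.5) (4,38.5)
edge 0: (0.5,40)→(4.5,1)  cross = 0.5·1 − 4.5·40 = -179.5000; (r_i+r_j)·cross = 5·-179.5000 = -897.5000
edge 1: (4.5,1)→(11.5,9.5)  cross = 4.5·9.5 − 11.5·1 = 31.2500; (r_i+r_j)·cross = 16·31.2500 = 500.0000
edge 2: (11.5,9.5)→(11.5,31.5)  cross = 11.5·31.5 − 11.5·9.5 = 253.0000; (r_i+r_j)·cross = 23·253.0000 = 5819.0000
edge 3: (11.5,31.5)→(4,38.5)  cross = 11.5·38.5 − 4·31.5 = 316.7500; (r_i+r_j)·cross = 15.5·316.7500 = 4909.6250
edge 4: (4,38.5)→(0.5,40)  cross = 4·40 − 0.5·38.5 = 140.7500; (r_i+r_j)·cross = 4.5·140.7500 = 633.3750
Σcross = 562.2500 → A = |Σcross|/2 = 281.1250 mm²
Σ(r_i+r_j)·cross = 10964.5000 → first moment M = |Σ|/6 = 1827.4167
R_c = M/A = 1827.4167/281.1250 = 6.5004 mm
θ = 76° = 1.326450 rad
V = θ·R_c·A = 1.326450·6.5004·281.1250 = 2423.977 mm³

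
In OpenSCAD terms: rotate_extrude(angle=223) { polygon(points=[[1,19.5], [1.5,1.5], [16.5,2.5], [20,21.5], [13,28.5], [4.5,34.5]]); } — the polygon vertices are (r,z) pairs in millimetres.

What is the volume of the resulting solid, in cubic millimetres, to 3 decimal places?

Profile (r,z), 6 vertices: (1,19.5) (1.5,1.5) (16.5,2.5) (20,21.5) (13,28.5) (4.5,34.5)
edge 0: (1,19.5)→(1.5,1.5)  cross = 1·1.5 − 1.5·19.5 = -27.7500; (r_i+r_j)·cross = 2.5·-27.7500 = -69.3750
edge 1: (1.5,1.5)→(16.5,2.5)  cross = 1.5·2.5 − 16.5·1.5 = -21.0000; (r_i+r_j)·cross = 18·-21.0000 = -378.0000
edge 2: (16.5,2.5)→(20,21.5)  cross = 16.5·21.5 − 20·2.5 = 304.7500; (r_i+r_j)·cross = 36.5·304.7500 = 11123.3750
edge 3: (20,21.5)→(13,28.5)  cross = 20·28.5 − 13·21.5 = 290.5000; (r_i+r_j)·cross = 33·290.5000 = 9586.5000
edge 4: (13,28.5)→(4.5,34.5)  cross = 13·34.5 − 4.5·28.5 = 320.2500; (r_i+r_j)·cross = 17.5·320.2500 = 5604.3750
edge 5: (4.5,34.5)→(1,19.5)  cross = 4.5·19.5 − 1·34.5 = 53.2500; (r_i+r_j)·cross = 5.5·53.2500 = 292.8750
Σcross = 920.0000 → A = |Σcross|/2 = 460.0000 mm²
Σ(r_i+r_j)·cross = 26159.7500 → first moment M = |Σ|/6 = 4359.9583
R_c = M/A = 4359.9583/460.0000 = 9.4782 mm
θ = 223° = 3.892084 rad
V = θ·R_c·A = 3.892084·9.4782·460.0000 = 16969.325 mm³

Volume = 16969.325 mm³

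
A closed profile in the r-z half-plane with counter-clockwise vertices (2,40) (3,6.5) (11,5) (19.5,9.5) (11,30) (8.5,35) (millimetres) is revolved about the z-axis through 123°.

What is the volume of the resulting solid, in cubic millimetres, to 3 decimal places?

Profile (r,z), 6 vertices: (2,40) (3,6.5) (11,5) (19.5,9.5) (11,30) (8.5,35)
edge 0: (2,40)→(3,6.5)  cross = 2·6.5 − 3·40 = -107.0000; (r_i+r_j)·cross = 5·-107.0000 = -535.0000
edge 1: (3,6.5)→(11,5)  cross = 3·5 − 11·6.5 = -56.5000; (r_i+r_j)·cross = 14·-56.5000 = -791.0000
edge 2: (11,5)→(19.5,9.5)  cross = 11·9.5 − 19.5·5 = 7.0000; (r_i+r_j)·cross = 30.5·7.0000 = 213.5000
edge 3: (19.5,9.5)→(11,30)  cross = 19.5·30 − 11·9.5 = 480.5000; (r_i+r_j)·cross = 30.5·480.5000 = 14655.2500
edge 4: (11,30)→(8.5,35)  cross = 11·35 − 8.5·30 = 130.0000; (r_i+r_j)·cross = 19.5·130.0000 = 2535.0000
edge 5: (8.5,35)→(2,40)  cross = 8.5·40 − 2·35 = 270.0000; (r_i+r_j)·cross = 10.5·270.0000 = 2835.0000
Σcross = 724.0000 → A = |Σcross|/2 = 362.0000 mm²
Σ(r_i+r_j)·cross = 18912.7500 → first moment M = |Σ|/6 = 3152.1250
R_c = M/A = 3152.1250/362.0000 = 8.7075 mm
θ = 123° = 2.146755 rad
V = θ·R_c·A = 2.146755·8.7075·362.0000 = 6766.840 mm³

Volume = 6766.840 mm³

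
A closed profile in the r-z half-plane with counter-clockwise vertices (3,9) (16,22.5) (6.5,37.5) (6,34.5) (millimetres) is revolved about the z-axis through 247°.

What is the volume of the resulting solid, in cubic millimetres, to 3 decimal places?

Volume = 5964.218 mm³

Profile (r,z), 4 vertices: (3,9) (16,22.5) (6.5,37.5) (6,34.5)
edge 0: (3,9)→(16,22.5)  cross = 3·22.5 − 16·9 = -76.5000; (r_i+r_j)·cross = 19·-76.5000 = -1453.5000
edge 1: (16,22.5)→(6.5,37.5)  cross = 16·37.5 − 6.5·22.5 = 453.7500; (r_i+r_j)·cross = 22.5·453.7500 = 10209.3750
edge 2: (6.5,37.5)→(6,34.5)  cross = 6.5·34.5 − 6·37.5 = -0.7500; (r_i+r_j)·cross = 12.5·-0.7500 = -9.3750
edge 3: (6,34.5)→(3,9)  cross = 6·9 − 3·34.5 = -49.5000; (r_i+r_j)·cross = 9·-49.5000 = -445.5000
Σcross = 327.0000 → A = |Σcross|/2 = 163.5000 mm²
Σ(r_i+r_j)·cross = 8301.0000 → first moment M = |Σ|/6 = 1383.5000
R_c = M/A = 1383.5000/163.5000 = 8.4618 mm
θ = 247° = 4.310963 rad
V = θ·R_c·A = 4.310963·8.4618·163.5000 = 5964.218 mm³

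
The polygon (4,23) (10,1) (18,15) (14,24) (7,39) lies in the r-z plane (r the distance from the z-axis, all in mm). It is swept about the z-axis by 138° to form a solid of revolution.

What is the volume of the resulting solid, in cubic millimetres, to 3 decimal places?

Volume = 6273.883 mm³

Profile (r,z), 5 vertices: (4,23) (10,1) (18,15) (14,24) (7,39)
edge 0: (4,23)→(10,1)  cross = 4·1 − 10·23 = -226.0000; (r_i+r_j)·cross = 14·-226.0000 = -3164.0000
edge 1: (10,1)→(18,15)  cross = 10·15 − 18·1 = 132.0000; (r_i+r_j)·cross = 28·132.0000 = 3696.0000
edge 2: (18,15)→(14,24)  cross = 18·24 − 14·15 = 222.0000; (r_i+r_j)·cross = 32·222.0000 = 7104.0000
edge 3: (14,24)→(7,39)  cross = 14·39 − 7·24 = 378.0000; (r_i+r_j)·cross = 21·378.0000 = 7938.0000
edge 4: (7,39)→(4,23)  cross = 7·23 − 4·39 = 5.0000; (r_i+r_j)·cross = 11·5.0000 = 55.0000
Σcross = 511.0000 → A = |Σcross|/2 = 255.5000 mm²
Σ(r_i+r_j)·cross = 15629.0000 → first moment M = |Σ|/6 = 2604.8333
R_c = M/A = 2604.8333/255.5000 = 10.1950 mm
θ = 138° = 2.408554 rad
V = θ·R_c·A = 2.408554·10.1950·255.5000 = 6273.883 mm³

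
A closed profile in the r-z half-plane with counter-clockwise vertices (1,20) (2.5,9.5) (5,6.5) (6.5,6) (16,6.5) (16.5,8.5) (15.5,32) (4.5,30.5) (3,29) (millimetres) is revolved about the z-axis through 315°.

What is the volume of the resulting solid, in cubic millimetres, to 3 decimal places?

Profile (r,z), 9 vertices: (1,20) (2.5,9.5) (5,6.5) (6.5,6) (16,6.5) (16.5,8.5) (15.5,32) (4.5,30.5) (3,29)
edge 0: (1,20)→(2.5,9.5)  cross = 1·9.5 − 2.5·20 = -40.5000; (r_i+r_j)·cross = 3.5·-40.5000 = -141.7500
edge 1: (2.5,9.5)→(5,6.5)  cross = 2.5·6.5 − 5·9.5 = -31.2500; (r_i+r_j)·cross = 7.5·-31.2500 = -234.3750
edge 2: (5,6.5)→(6.5,6)  cross = 5·6 − 6.5·6.5 = -12.2500; (r_i+r_j)·cross = 11.5·-12.2500 = -140.8750
edge 3: (6.5,6)→(16,6.5)  cross = 6.5·6.5 − 16·6 = -53.7500; (r_i+r_j)·cross = 22.5·-53.7500 = -1209.3750
edge 4: (16,6.5)→(16.5,8.5)  cross = 16·8.5 − 16.5·6.5 = 28.7500; (r_i+r_j)·cross = 32.5·28.7500 = 934.3750
edge 5: (16.5,8.5)→(15.5,32)  cross = 16.5·32 − 15.5·8.5 = 396.2500; (r_i+r_j)·cross = 32·396.2500 = 12680.0000
edge 6: (15.5,32)→(4.5,30.5)  cross = 15.5·30.5 − 4.5·32 = 328.7500; (r_i+r_j)·cross = 20·328.7500 = 6575.0000
edge 7: (4.5,30.5)→(3,29)  cross = 4.5·29 − 3·30.5 = 39.0000; (r_i+r_j)·cross = 7.5·39.0000 = 292.5000
edge 8: (3,29)→(1,20)  cross = 3·20 − 1·29 = 31.0000; (r_i+r_j)·cross = 4·31.0000 = 124.0000
Σcross = 686.0000 → A = |Σcross|/2 = 343.0000 mm²
Σ(r_i+r_j)·cross = 18879.5000 → first moment M = |Σ|/6 = 3146.5833
R_c = M/A = 3146.5833/343.0000 = 9.1737 mm
θ = 315° = 5.497787 rad
V = θ·R_c·A = 5.497787·9.1737·343.0000 = 17299.245 mm³

Volume = 17299.245 mm³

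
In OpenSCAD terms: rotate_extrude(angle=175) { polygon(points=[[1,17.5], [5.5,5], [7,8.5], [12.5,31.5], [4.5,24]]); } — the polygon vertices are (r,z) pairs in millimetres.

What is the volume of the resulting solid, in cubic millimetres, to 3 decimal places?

Volume = 2429.716 mm³

Profile (r,z), 5 vertices: (1,17.5) (5.5,5) (7,8.5) (12.5,31.5) (4.5,24)
edge 0: (1,17.5)→(5.5,5)  cross = 1·5 − 5.5·17.5 = -91.2500; (r_i+r_j)·cross = 6.5·-91.2500 = -593.1250
edge 1: (5.5,5)→(7,8.5)  cross = 5.5·8.5 − 7·5 = 11.7500; (r_i+r_j)·cross = 12.5·11.7500 = 146.8750
edge 2: (7,8.5)→(12.5,31.5)  cross = 7·31.5 − 12.5·8.5 = 114.2500; (r_i+r_j)·cross = 19.5·114.2500 = 2227.8750
edge 3: (12.5,31.5)→(4.5,24)  cross = 12.5·24 − 4.5·31.5 = 158.2500; (r_i+r_j)·cross = 17·158.2500 = 2690.2500
edge 4: (4.5,24)→(1,17.5)  cross = 4.5·17.5 − 1·24 = 54.7500; (r_i+r_j)·cross = 5.5·54.7500 = 301.1250
Σcross = 247.7500 → A = |Σcross|/2 = 123.8750 mm²
Σ(r_i+r_j)·cross = 4773.0000 → first moment M = |Σ|/6 = 795.5000
R_c = M/A = 795.5000/123.8750 = 6.4218 mm
θ = 175° = 3.054326 rad
V = θ·R_c·A = 3.054326·6.4218·123.8750 = 2429.716 mm³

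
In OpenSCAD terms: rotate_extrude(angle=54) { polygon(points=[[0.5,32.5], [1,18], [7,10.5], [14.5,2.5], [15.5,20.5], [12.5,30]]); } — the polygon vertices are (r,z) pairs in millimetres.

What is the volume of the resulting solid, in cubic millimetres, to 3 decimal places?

Volume = 2329.471 mm³

Profile (r,z), 6 vertices: (0.5,32.5) (1,18) (7,10.5) (14.5,2.5) (15.5,20.5) (12.5,30)
edge 0: (0.5,32.5)→(1,18)  cross = 0.5·18 − 1·32.5 = -23.5000; (r_i+r_j)·cross = 1.5·-23.5000 = -35.2500
edge 1: (1,18)→(7,10.5)  cross = 1·10.5 − 7·18 = -115.5000; (r_i+r_j)·cross = 8·-115.5000 = -924.0000
edge 2: (7,10.5)→(14.5,2.5)  cross = 7·2.5 − 14.5·10.5 = -134.7500; (r_i+r_j)·cross = 21.5·-134.7500 = -2897.1250
edge 3: (14.5,2.5)→(15.5,20.5)  cross = 14.5·20.5 − 15.5·2.5 = 258.5000; (r_i+r_j)·cross = 30·258.5000 = 7755.0000
edge 4: (15.5,20.5)→(12.5,30)  cross = 15.5·30 − 12.5·20.5 = 208.7500; (r_i+r_j)·cross = 28·208.7500 = 5845.0000
edge 5: (12.5,30)→(0.5,32.5)  cross = 12.5·32.5 − 0.5·30 = 391.2500; (r_i+r_j)·cross = 13·391.2500 = 5086.2500
Σcross = 584.7500 → A = |Σcross|/2 = 292.3750 mm²
Σ(r_i+r_j)·cross = 14829.8750 → first moment M = |Σ|/6 = 2471.6458
R_c = M/A = 2471.6458/292.3750 = 8.4537 mm
θ = 54° = 0.942478 rad
V = θ·R_c·A = 0.942478·8.4537·292.3750 = 2329.471 mm³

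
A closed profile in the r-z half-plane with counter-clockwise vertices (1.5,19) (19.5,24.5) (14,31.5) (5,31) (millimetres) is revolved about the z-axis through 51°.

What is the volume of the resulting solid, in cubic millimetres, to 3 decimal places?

Volume = 1134.437 mm³

Profile (r,z), 4 vertices: (1.5,19) (19.5,24.5) (14,31.5) (5,31)
edge 0: (1.5,19)→(19.5,24.5)  cross = 1.5·24.5 − 19.5·19 = -333.7500; (r_i+r_j)·cross = 21·-333.7500 = -7008.7500
edge 1: (19.5,24.5)→(14,31.5)  cross = 19.5·31.5 − 14·24.5 = 271.2500; (r_i+r_j)·cross = 33.5·271.2500 = 9086.8750
edge 2: (14,31.5)→(5,31)  cross = 14·31 − 5·31.5 = 276.5000; (r_i+r_j)·cross = 19·276.5000 = 5253.5000
edge 3: (5,31)→(1.5,19)  cross = 5·19 − 1.5·31 = 48.5000; (r_i+r_j)·cross = 6.5·48.5000 = 315.2500
Σcross = 262.5000 → A = |Σcross|/2 = 131.2500 mm²
Σ(r_i+r_j)·cross = 7646.8750 → first moment M = |Σ|/6 = 1274.4792
R_c = M/A = 1274.4792/131.2500 = 9.7103 mm
θ = 51° = 0.890118 rad
V = θ·R_c·A = 0.890118·9.7103·131.2500 = 1134.437 mm³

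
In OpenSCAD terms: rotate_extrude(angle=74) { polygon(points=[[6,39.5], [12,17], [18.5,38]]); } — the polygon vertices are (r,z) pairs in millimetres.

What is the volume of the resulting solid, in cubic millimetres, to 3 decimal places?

Profile (r,z), 3 vertices: (6,39.5) (12,17) (18.5,38)
edge 0: (6,39.5)→(12,17)  cross = 6·17 − 12·39.5 = -372.0000; (r_i+r_j)·cross = 18·-372.0000 = -6696.0000
edge 1: (12,17)→(18.5,38)  cross = 12·38 − 18.5·17 = 141.5000; (r_i+r_j)·cross = 30.5·141.5000 = 4315.7500
edge 2: (18.5,38)→(6,39.5)  cross = 18.5·39.5 − 6·38 = 502.7500; (r_i+r_j)·cross = 24.5·502.7500 = 12317.3750
Σcross = 272.2500 → A = |Σcross|/2 = 136.1250 mm²
Σ(r_i+r_j)·cross = 9937.1250 → first moment M = |Σ|/6 = 1656.1875
R_c = M/A = 1656.1875/136.1250 = 12.1667 mm
θ = 74° = 1.291544 rad
V = θ·R_c·A = 1.291544·12.1667·136.1250 = 2139.038 mm³

Volume = 2139.038 mm³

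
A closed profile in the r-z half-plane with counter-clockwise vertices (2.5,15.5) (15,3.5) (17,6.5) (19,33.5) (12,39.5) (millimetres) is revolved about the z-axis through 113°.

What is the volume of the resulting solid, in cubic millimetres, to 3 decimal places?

Volume = 8357.291 mm³

Profile (r,z), 5 vertices: (2.5,15.5) (15,3.5) (17,6.5) (19,33.5) (12,39.5)
edge 0: (2.5,15.5)→(15,3.5)  cross = 2.5·3.5 − 15·15.5 = -223.7500; (r_i+r_j)·cross = 17.5·-223.7500 = -3915.6250
edge 1: (15,3.5)→(17,6.5)  cross = 15·6.5 − 17·3.5 = 38.0000; (r_i+r_j)·cross = 32·38.0000 = 1216.0000
edge 2: (17,6.5)→(19,33.5)  cross = 17·33.5 − 19·6.5 = 446.0000; (r_i+r_j)·cross = 36·446.0000 = 16056.0000
edge 3: (19,33.5)→(12,39.5)  cross = 19·39.5 − 12·33.5 = 348.5000; (r_i+r_j)·cross = 31·348.5000 = 10803.5000
edge 4: (12,39.5)→(2.5,15.5)  cross = 12·15.5 − 2.5·39.5 = 87.2500; (r_i+r_j)·cross = 14.5·87.2500 = 1265.1250
Σcross = 696.0000 → A = |Σcross|/2 = 348.0000 mm²
Σ(r_i+r_j)·cross = 25425.0000 → first moment M = |Σ|/6 = 4237.5000
R_c = M/A = 4237.5000/348.0000 = 12.1767 mm
θ = 113° = 1.972222 rad
V = θ·R_c·A = 1.972222·12.1767·348.0000 = 8357.291 mm³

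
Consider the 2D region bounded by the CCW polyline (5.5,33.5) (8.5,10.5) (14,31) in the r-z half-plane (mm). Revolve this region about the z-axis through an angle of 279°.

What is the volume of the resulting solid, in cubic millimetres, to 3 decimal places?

Profile (r,z), 3 vertices: (5.5,33.5) (8.5,10.5) (14,31)
edge 0: (5.5,33.5)→(8.5,10.5)  cross = 5.5·10.5 − 8.5·33.5 = -227.0000; (r_i+r_j)·cross = 14·-227.0000 = -3178.0000
edge 1: (8.5,10.5)→(14,31)  cross = 8.5·31 − 14·10.5 = 116.5000; (r_i+r_j)·cross = 22.5·116.5000 = 2621.2500
edge 2: (14,31)→(5.5,33.5)  cross = 14·33.5 − 5.5·31 = 298.5000; (r_i+r_j)·cross = 19.5·298.5000 = 5820.7500
Σcross = 188.0000 → A = |Σcross|/2 = 94.0000 mm²
Σ(r_i+r_j)·cross = 5264.0000 → first moment M = |Σ|/6 = 877.3333
R_c = M/A = 877.3333/94.0000 = 9.3333 mm
θ = 279° = 4.869469 rad
V = θ·R_c·A = 4.869469·9.3333·94.0000 = 4272.147 mm³

Volume = 4272.147 mm³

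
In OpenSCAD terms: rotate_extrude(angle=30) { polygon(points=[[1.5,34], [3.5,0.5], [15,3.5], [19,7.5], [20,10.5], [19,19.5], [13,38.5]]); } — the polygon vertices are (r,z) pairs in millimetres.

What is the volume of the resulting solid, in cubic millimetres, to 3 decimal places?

Profile (r,z), 7 vertices: (1.5,34) (3.5,0.5) (15,3.5) (19,7.5) (20,10.5) (19,19.5) (13,38.5)
edge 0: (1.5,34)→(3.5,0.5)  cross = 1.5·0.5 − 3.5·34 = -118.2500; (r_i+r_j)·cross = 5·-118.2500 = -591.2500
edge 1: (3.5,0.5)→(15,3.5)  cross = 3.5·3.5 − 15·0.5 = 4.7500; (r_i+r_j)·cross = 18.5·4.7500 = 87.8750
edge 2: (15,3.5)→(19,7.5)  cross = 15·7.5 − 19·3.5 = 46.0000; (r_i+r_j)·cross = 34·46.0000 = 1564.0000
edge 3: (19,7.5)→(20,10.5)  cross = 19·10.5 − 20·7.5 = 49.5000; (r_i+r_j)·cross = 39·49.5000 = 1930.5000
edge 4: (20,10.5)→(19,19.5)  cross = 20·19.5 − 19·10.5 = 190.5000; (r_i+r_j)·cross = 39·190.5000 = 7429.5000
edge 5: (19,19.5)→(13,38.5)  cross = 19·38.5 − 13·19.5 = 478.0000; (r_i+r_j)·cross = 32·478.0000 = 15296.0000
edge 6: (13,38.5)→(1.5,34)  cross = 13·34 − 1.5·38.5 = 384.2500; (r_i+r_j)·cross = 14.5·384.2500 = 5571.6250
Σcross = 1034.7500 → A = |Σcross|/2 = 517.3750 mm²
Σ(r_i+r_j)·cross = 31288.2500 → first moment M = |Σ|/6 = 5214.7083
R_c = M/A = 5214.7083/517.3750 = 10.0792 mm
θ = 30° = 0.523599 rad
V = θ·R_c·A = 0.523599·10.0792·517.3750 = 2730.415 mm³

Volume = 2730.415 mm³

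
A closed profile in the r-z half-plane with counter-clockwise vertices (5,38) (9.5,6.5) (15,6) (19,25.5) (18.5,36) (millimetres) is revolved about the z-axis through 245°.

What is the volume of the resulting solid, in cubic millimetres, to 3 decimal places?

Profile (r,z), 5 vertices: (5,38) (9.5,6.5) (15,6) (19,25.5) (18.5,36)
edge 0: (5,38)→(9.5,6.5)  cross = 5·6.5 − 9.5·38 = -328.5000; (r_i+r_j)·cross = 14.5·-328.5000 = -4763.2500
edge 1: (9.5,6.5)→(15,6)  cross = 9.5·6 − 15·6.5 = -40.5000; (r_i+r_j)·cross = 24.5·-40.5000 = -992.2500
edge 2: (15,6)→(19,25.5)  cross = 15·25.5 − 19·6 = 268.5000; (r_i+r_j)·cross = 34·268.5000 = 9129.0000
edge 3: (19,25.5)→(18.5,36)  cross = 19·36 − 18.5·25.5 = 212.2500; (r_i+r_j)·cross = 37.5·212.2500 = 7959.3750
edge 4: (18.5,36)→(5,38)  cross = 18.5·38 − 5·36 = 523.0000; (r_i+r_j)·cross = 23.5·523.0000 = 12290.5000
Σcross = 634.7500 → A = |Σcross|/2 = 317.3750 mm²
Σ(r_i+r_j)·cross = 23623.3750 → first moment M = |Σ|/6 = 3937.2292
R_c = M/A = 3937.2292/317.3750 = 12.4056 mm
θ = 245° = 4.276057 rad
V = θ·R_c·A = 4.276057·12.4056·317.3750 = 16835.815 mm³

Volume = 16835.815 mm³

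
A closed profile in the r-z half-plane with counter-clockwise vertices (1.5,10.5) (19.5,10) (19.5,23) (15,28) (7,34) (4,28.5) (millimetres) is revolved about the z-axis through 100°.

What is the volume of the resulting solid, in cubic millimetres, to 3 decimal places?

Volume = 5945.355 mm³

Profile (r,z), 6 vertices: (1.5,10.5) (19.5,10) (19.5,23) (15,28) (7,34) (4,28.5)
edge 0: (1.5,10.5)→(19.5,10)  cross = 1.5·10 − 19.5·10.5 = -189.7500; (r_i+r_j)·cross = 21·-189.7500 = -3984.7500
edge 1: (19.5,10)→(19.5,23)  cross = 19.5·23 − 19.5·10 = 253.5000; (r_i+r_j)·cross = 39·253.5000 = 9886.5000
edge 2: (19.5,23)→(15,28)  cross = 19.5·28 − 15·23 = 201.0000; (r_i+r_j)·cross = 34.5·201.0000 = 6934.5000
edge 3: (15,28)→(7,34)  cross = 15·34 − 7·28 = 314.0000; (r_i+r_j)·cross = 22·314.0000 = 6908.0000
edge 4: (7,34)→(4,28.5)  cross = 7·28.5 − 4·34 = 63.5000; (r_i+r_j)·cross = 11·63.5000 = 698.5000
edge 5: (4,28.5)→(1.5,10.5)  cross = 4·10.5 − 1.5·28.5 = -0.7500; (r_i+r_j)·cross = 5.5·-0.7500 = -4.1250
Σcross = 641.5000 → A = |Σcross|/2 = 320.7500 mm²
Σ(r_i+r_j)·cross = 20438.6250 → first moment M = |Σ|/6 = 3406.4375
R_c = M/A = 3406.4375/320.7500 = 10.6202 mm
θ = 100° = 1.745329 rad
V = θ·R_c·A = 1.745329·10.6202·320.7500 = 5945.355 mm³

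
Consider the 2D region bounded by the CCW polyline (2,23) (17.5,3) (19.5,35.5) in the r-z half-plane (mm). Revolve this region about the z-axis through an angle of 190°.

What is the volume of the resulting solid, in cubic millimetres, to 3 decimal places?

Volume = 11720.431 mm³

Profile (r,z), 3 vertices: (2,23) (17.5,3) (19.5,35.5)
edge 0: (2,23)→(17.5,3)  cross = 2·3 − 17.5·23 = -396.5000; (r_i+r_j)·cross = 19.5·-396.5000 = -7731.7500
edge 1: (17.5,3)→(19.5,35.5)  cross = 17.5·35.5 − 19.5·3 = 562.7500; (r_i+r_j)·cross = 37·562.7500 = 20821.7500
edge 2: (19.5,35.5)→(2,23)  cross = 19.5·23 − 2·35.5 = 377.5000; (r_i+r_j)·cross = 21.5·377.5000 = 8116.2500
Σcross = 543.7500 → A = |Σcross|/2 = 271.8750 mm²
Σ(r_i+r_j)·cross = 21206.2500 → first moment M = |Σ|/6 = 3534.3750
R_c = M/A = 3534.3750/271.8750 = 13.0000 mm
θ = 190° = 3.316126 rad
V = θ·R_c·A = 3.316126·13.0000·271.8750 = 11720.431 mm³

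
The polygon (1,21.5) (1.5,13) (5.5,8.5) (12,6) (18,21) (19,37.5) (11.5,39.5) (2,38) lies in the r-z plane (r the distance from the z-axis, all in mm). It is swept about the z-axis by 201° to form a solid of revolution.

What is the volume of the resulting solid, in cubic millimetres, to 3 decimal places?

Volume = 16049.758 mm³

Profile (r,z), 8 vertices: (1,21.5) (1.5,13) (5.5,8.5) (12,6) (18,21) (19,37.5) (11.5,39.5) (2,38)
edge 0: (1,21.5)→(1.5,13)  cross = 1·13 − 1.5·21.5 = -19.2500; (r_i+r_j)·cross = 2.5·-19.2500 = -48.1250
edge 1: (1.5,13)→(5.5,8.5)  cross = 1.5·8.5 − 5.5·13 = -58.7500; (r_i+r_j)·cross = 7·-58.7500 = -411.2500
edge 2: (5.5,8.5)→(12,6)  cross = 5.5·6 − 12·8.5 = -69.0000; (r_i+r_j)·cross = 17.5·-69.0000 = -1207.5000
edge 3: (12,6)→(18,21)  cross = 12·21 − 18·6 = 144.0000; (r_i+r_j)·cross = 30·144.0000 = 4320.0000
edge 4: (18,21)→(19,37.5)  cross = 18·37.5 − 19·21 = 276.0000; (r_i+r_j)·cross = 37·276.0000 = 10212.0000
edge 5: (19,37.5)→(11.5,39.5)  cross = 19·39.5 − 11.5·37.5 = 319.2500; (r_i+r_j)·cross = 30.5·319.2500 = 9737.1250
edge 6: (11.5,39.5)→(2,38)  cross = 11.5·38 − 2·39.5 = 358.0000; (r_i+r_j)·cross = 13.5·358.0000 = 4833.0000
edge 7: (2,38)→(1,21.5)  cross = 2·21.5 − 1·38 = 5.0000; (r_i+r_j)·cross = 3·5.0000 = 15.0000
Σcross = 955.2500 → A = |Σcross|/2 = 477.6250 mm²
Σ(r_i+r_j)·cross = 27450.2500 → first moment M = |Σ|/6 = 4575.0417
R_c = M/A = 4575.0417/477.6250 = 9.5787 mm
θ = 201° = 3.508112 rad
V = θ·R_c·A = 3.508112·9.5787·477.6250 = 16049.758 mm³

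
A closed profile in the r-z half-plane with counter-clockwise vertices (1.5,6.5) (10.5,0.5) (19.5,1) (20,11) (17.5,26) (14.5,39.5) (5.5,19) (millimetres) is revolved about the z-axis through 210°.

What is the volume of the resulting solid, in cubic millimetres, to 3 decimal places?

Volume = 18599.777 mm³

Profile (r,z), 7 vertices: (1.5,6.5) (10.5,0.5) (19.5,1) (20,11) (17.5,26) (14.5,39.5) (5.5,19)
edge 0: (1.5,6.5)→(10.5,0.5)  cross = 1.5·0.5 − 10.5·6.5 = -67.5000; (r_i+r_j)·cross = 12·-67.5000 = -810.0000
edge 1: (10.5,0.5)→(19.5,1)  cross = 10.5·1 − 19.5·0.5 = 0.7500; (r_i+r_j)·cross = 30·0.7500 = 22.5000
edge 2: (19.5,1)→(20,11)  cross = 19.5·11 − 20·1 = 194.5000; (r_i+r_j)·cross = 39.5·194.5000 = 7682.7500
edge 3: (20,11)→(17.5,26)  cross = 20·26 − 17.5·11 = 327.5000; (r_i+r_j)·cross = 37.5·327.5000 = 12281.2500
edge 4: (17.5,26)→(14.5,39.5)  cross = 17.5·39.5 − 14.5·26 = 314.2500; (r_i+r_j)·cross = 32·314.2500 = 10056.0000
edge 5: (14.5,39.5)→(5.5,19)  cross = 14.5·19 − 5.5·39.5 = 58.2500; (r_i+r_j)·cross = 20·58.2500 = 1165.0000
edge 6: (5.5,19)→(1.5,6.5)  cross = 5.5·6.5 − 1.5·19 = 7.2500; (r_i+r_j)·cross = 7·7.2500 = 50.7500
Σcross = 835.0000 → A = |Σcross|/2 = 417.5000 mm²
Σ(r_i+r_j)·cross = 30448.2500 → first moment M = |Σ|/6 = 5074.7083
R_c = M/A = 5074.7083/417.5000 = 12.1550 mm
θ = 210° = 3.665191 rad
V = θ·R_c·A = 3.665191·12.1550·417.5000 = 18599.777 mm³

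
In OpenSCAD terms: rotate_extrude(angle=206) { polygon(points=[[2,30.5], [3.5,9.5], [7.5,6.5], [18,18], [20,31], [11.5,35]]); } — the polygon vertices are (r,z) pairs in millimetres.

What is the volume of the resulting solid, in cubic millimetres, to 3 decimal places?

Volume = 12929.729 mm³

Profile (r,z), 6 vertices: (2,30.5) (3.5,9.5) (7.5,6.5) (18,18) (20,31) (11.5,35)
edge 0: (2,30.5)→(3.5,9.5)  cross = 2·9.5 − 3.5·30.5 = -87.7500; (r_i+r_j)·cross = 5.5·-87.7500 = -482.6250
edge 1: (3.5,9.5)→(7.5,6.5)  cross = 3.5·6.5 − 7.5·9.5 = -48.5000; (r_i+r_j)·cross = 11·-48.5000 = -533.5000
edge 2: (7.5,6.5)→(18,18)  cross = 7.5·18 − 18·6.5 = 18.0000; (r_i+r_j)·cross = 25.5·18.0000 = 459.0000
edge 3: (18,18)→(20,31)  cross = 18·31 − 20·18 = 198.0000; (r_i+r_j)·cross = 38·198.0000 = 7524.0000
edge 4: (20,31)→(11.5,35)  cross = 20·35 − 11.5·31 = 343.5000; (r_i+r_j)·cross = 31.5·343.5000 = 10820.2500
edge 5: (11.5,35)→(2,30.5)  cross = 11.5·30.5 − 2·35 = 280.7500; (r_i+r_j)·cross = 13.5·280.7500 = 3790.1250
Σcross = 704.0000 → A = |Σcross|/2 = 352.0000 mm²
Σ(r_i+r_j)·cross = 21577.2500 → first moment M = |Σ|/6 = 3596.2083
R_c = M/A = 3596.2083/352.0000 = 10.2165 mm
θ = 206° = 3.595378 rad
V = θ·R_c·A = 3.595378·10.2165·352.0000 = 12929.729 mm³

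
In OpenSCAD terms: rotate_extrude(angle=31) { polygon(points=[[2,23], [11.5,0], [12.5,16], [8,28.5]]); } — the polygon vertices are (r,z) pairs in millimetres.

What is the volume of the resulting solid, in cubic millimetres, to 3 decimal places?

Profile (r,z), 4 vertices: (2,23) (11.5,0) (12.5,16) (8,28.5)
edge 0: (2,23)→(11.5,0)  cross = 2·0 − 11.5·23 = -264.5000; (r_i+r_j)·cross = 13.5·-264.5000 = -3570.7500
edge 1: (11.5,0)→(12.5,16)  cross = 11.5·16 − 12.5·0 = 184.0000; (r_i+r_j)·cross = 24·184.0000 = 4416.0000
edge 2: (12.5,16)→(8,28.5)  cross = 12.5·28.5 − 8·16 = 228.2500; (r_i+r_j)·cross = 20.5·228.2500 = 4679.1250
edge 3: (8,28.5)→(2,23)  cross = 8·23 − 2·28.5 = 127.0000; (r_i+r_j)·cross = 10·127.0000 = 1270.0000
Σcross = 274.7500 → A = |Σcross|/2 = 137.3750 mm²
Σ(r_i+r_j)·cross = 6794.3750 → first moment M = |Σ|/6 = 1132.3958
R_c = M/A = 1132.3958/137.3750 = 8.2431 mm
θ = 31° = 0.541052 rad
V = θ·R_c·A = 0.541052·8.2431·137.3750 = 612.685 mm³

Volume = 612.685 mm³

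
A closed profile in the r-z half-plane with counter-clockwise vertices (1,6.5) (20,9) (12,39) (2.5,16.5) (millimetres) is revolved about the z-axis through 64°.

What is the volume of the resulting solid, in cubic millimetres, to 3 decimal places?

Profile (r,z), 4 vertices: (1,6.5) (20,9) (12,39) (2.5,16.5)
edge 0: (1,6.5)→(20,9)  cross = 1·9 − 20·6.5 = -121.0000; (r_i+r_j)·cross = 21·-121.0000 = -2541.0000
edge 1: (20,9)→(12,39)  cross = 20·39 − 12·9 = 672.0000; (r_i+r_j)·cross = 32·672.0000 = 21504.0000
edge 2: (12,39)→(2.5,16.5)  cross = 12·16.5 − 2.5·39 = 100.5000; (r_i+r_j)·cross = 14.5·100.5000 = 1457.2500
edge 3: (2.5,16.5)→(1,6.5)  cross = 2.5·6.5 − 1·16.5 = -0.2500; (r_i+r_j)·cross = 3.5·-0.2500 = -0.8750
Σcross = 651.2500 → A = |Σcross|/2 = 325.6250 mm²
Σ(r_i+r_j)·cross = 20419.3750 → first moment M = |Σ|/6 = 3403.2292
R_c = M/A = 3403.2292/325.6250 = 10.4514 mm
θ = 64° = 1.117011 rad
V = θ·R_c·A = 1.117011·10.4514·325.6250 = 3801.443 mm³

Volume = 3801.443 mm³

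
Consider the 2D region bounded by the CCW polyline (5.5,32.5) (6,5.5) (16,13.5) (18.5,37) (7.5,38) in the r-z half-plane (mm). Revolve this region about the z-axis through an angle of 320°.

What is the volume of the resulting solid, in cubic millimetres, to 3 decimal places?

Profile (r,z), 5 vertices: (5.5,32.5) (6,5.5) (16,13.5) (18.5,37) (7.5,38)
edge 0: (5.5,32.5)→(6,5.5)  cross = 5.5·5.5 − 6·32.5 = -164.7500; (r_i+r_j)·cross = 11.5·-164.7500 = -1894.6250
edge 1: (6,5.5)→(16,13.5)  cross = 6·13.5 − 16·5.5 = -7.0000; (r_i+r_j)·cross = 22·-7.0000 = -154.0000
edge 2: (16,13.5)→(18.5,37)  cross = 16·37 − 18.5·13.5 = 342.2500; (r_i+r_j)·cross = 34.5·342.2500 = 11807.6250
edge 3: (18.5,37)→(7.5,38)  cross = 18.5·38 − 7.5·37 = 425.5000; (r_i+r_j)·cross = 26·425.5000 = 11063.0000
edge 4: (7.5,38)→(5.5,32.5)  cross = 7.5·32.5 − 5.5·38 = 34.7500; (r_i+r_j)·cross = 13·34.7500 = 451.7500
Σcross = 630.7500 → A = |Σcross|/2 = 315.3750 mm²
Σ(r_i+r_j)·cross = 21273.7500 → first moment M = |Σ|/6 = 3545.6250
R_c = M/A = 3545.6250/315.3750 = 11.2426 mm
θ = 320° = 5.585054 rad
V = θ·R_c·A = 5.585054·11.2426·315.3750 = 19802.506 mm³

Volume = 19802.506 mm³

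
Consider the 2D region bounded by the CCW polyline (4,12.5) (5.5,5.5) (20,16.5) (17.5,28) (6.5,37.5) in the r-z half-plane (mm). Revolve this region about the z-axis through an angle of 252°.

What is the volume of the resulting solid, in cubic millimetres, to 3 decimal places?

Profile (r,z), 5 vertices: (4,12.5) (5.5,5.5) (20,16.5) (17.5,28) (6.5,37.5)
edge 0: (4,12.5)→(5.5,5.5)  cross = 4·5.5 − 5.5·12.5 = -46.7500; (r_i+r_j)·cross = 9.5·-46.7500 = -444.1250
edge 1: (5.5,5.5)→(20,16.5)  cross = 5.5·16.5 − 20·5.5 = -19.2500; (r_i+r_j)·cross = 25.5·-19.2500 = -490.8750
edge 2: (20,16.5)→(17.5,28)  cross = 20·28 − 17.5·16.5 = 271.2500; (r_i+r_j)·cross = 37.5·271.2500 = 10171.8750
edge 3: (17.5,28)→(6.5,37.5)  cross = 17.5·37.5 − 6.5·28 = 474.2500; (r_i+r_j)·cross = 24·474.2500 = 11382.0000
edge 4: (6.5,37.5)→(4,12.5)  cross = 6.5·12.5 − 4·37.5 = -68.7500; (r_i+r_j)·cross = 10.5·-68.7500 = -721.8750
Σcross = 610.7500 → A = |Σcross|/2 = 305.3750 mm²
Σ(r_i+r_j)·cross = 19897.0000 → first moment M = |Σ|/6 = 3316.1667
R_c = M/A = 3316.1667/305.3750 = 10.8593 mm
θ = 252° = 4.398230 rad
V = θ·R_c·A = 4.398230·10.8593·305.3750 = 14585.263 mm³

Volume = 14585.263 mm³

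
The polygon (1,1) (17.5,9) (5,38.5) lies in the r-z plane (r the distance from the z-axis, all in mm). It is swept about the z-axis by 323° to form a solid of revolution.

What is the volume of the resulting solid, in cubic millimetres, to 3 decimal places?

Volume = 12955.363 mm³

Profile (r,z), 3 vertices: (1,1) (17.5,9) (5,38.5)
edge 0: (1,1)→(17.5,9)  cross = 1·9 − 17.5·1 = -8.5000; (r_i+r_j)·cross = 18.5·-8.5000 = -157.2500
edge 1: (17.5,9)→(5,38.5)  cross = 17.5·38.5 − 5·9 = 628.7500; (r_i+r_j)·cross = 22.5·628.7500 = 14146.8750
edge 2: (5,38.5)→(1,1)  cross = 5·1 − 1·38.5 = -33.5000; (r_i+r_j)·cross = 6·-33.5000 = -201.0000
Σcross = 586.7500 → A = |Σcross|/2 = 293.3750 mm²
Σ(r_i+r_j)·cross = 13788.6250 → first moment M = |Σ|/6 = 2298.1042
R_c = M/A = 2298.1042/293.3750 = 7.8333 mm
θ = 323° = 5.637413 rad
V = θ·R_c·A = 5.637413·7.8333·293.3750 = 12955.363 mm³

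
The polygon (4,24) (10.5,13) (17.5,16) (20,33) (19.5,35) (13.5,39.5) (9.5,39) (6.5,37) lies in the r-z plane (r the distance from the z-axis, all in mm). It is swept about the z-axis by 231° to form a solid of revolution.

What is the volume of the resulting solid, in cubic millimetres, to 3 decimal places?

Profile (r,z), 8 vertices: (4,24) (10.5,13) (17.5,16) (20,33) (19.5,35) (13.5,39.5) (9.5,39) (6.5,37)
edge 0: (4,24)→(10.5,13)  cross = 4·13 − 10.5·24 = -200.0000; (r_i+r_j)·cross = 14.5·-200.0000 = -2900.0000
edge 1: (10.5,13)→(17.5,16)  cross = 10.5·16 − 17.5·13 = -59.5000; (r_i+r_j)·cross = 28·-59.5000 = -1666.0000
edge 2: (17.5,16)→(20,33)  cross = 17.5·33 − 20·16 = 257.5000; (r_i+r_j)·cross = 37.5·257.5000 = 9656.2500
edge 3: (20,33)→(19.5,35)  cross = 20·35 − 19.5·33 = 56.5000; (r_i+r_j)·cross = 39.5·56.5000 = 2231.7500
edge 4: (19.5,35)→(13.5,39.5)  cross = 19.5·39.5 − 13.5·35 = 297.7500; (r_i+r_j)·cross = 33·297.7500 = 9825.7500
edge 5: (13.5,39.5)→(9.5,39)  cross = 13.5·39 − 9.5·39.5 = 151.2500; (r_i+r_j)·cross = 23·151.2500 = 3478.7500
edge 6: (9.5,39)→(6.5,37)  cross = 9.5·37 − 6.5·39 = 98.0000; (r_i+r_j)·cross = 16·98.0000 = 1568.0000
edge 7: (6.5,37)→(4,24)  cross = 6.5·24 − 4·37 = 8.0000; (r_i+r_j)·cross = 10.5·8.0000 = 84.0000
Σcross = 609.5000 → A = |Σcross|/2 = 304.7500 mm²
Σ(r_i+r_j)·cross = 22278.5000 → first moment M = |Σ|/6 = 3713.0833
R_c = M/A = 3713.0833/304.7500 = 12.1840 mm
θ = 231° = 4.031711 rad
V = θ·R_c·A = 4.031711·12.1840·304.7500 = 14970.077 mm³

Volume = 14970.077 mm³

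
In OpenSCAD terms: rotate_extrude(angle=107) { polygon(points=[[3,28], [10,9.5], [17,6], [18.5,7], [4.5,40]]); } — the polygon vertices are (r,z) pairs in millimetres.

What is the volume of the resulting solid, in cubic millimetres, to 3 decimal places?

Profile (r,z), 5 vertices: (3,28) (10,9.5) (17,6) (18.5,7) (4.5,40)
edge 0: (3,28)→(10,9.5)  cross = 3·9.5 − 10·28 = -251.5000; (r_i+r_j)·cross = 13·-251.5000 = -3269.5000
edge 1: (10,9.5)→(17,6)  cross = 10·6 − 17·9.5 = -101.5000; (r_i+r_j)·cross = 27·-101.5000 = -2740.5000
edge 2: (17,6)→(18.5,7)  cross = 17·7 − 18.5·6 = 8.0000; (r_i+r_j)·cross = 35.5·8.0000 = 284.0000
edge 3: (18.5,7)→(4.5,40)  cross = 18.5·40 − 4.5·7 = 708.5000; (r_i+r_j)·cross = 23·708.5000 = 16295.5000
edge 4: (4.5,40)→(3,28)  cross = 4.5·28 − 3·40 = 6.0000; (r_i+r_j)·cross = 7.5·6.0000 = 45.0000
Σcross = 369.5000 → A = |Σcross|/2 = 184.7500 mm²
Σ(r_i+r_j)·cross = 10614.5000 → first moment M = |Σ|/6 = 1769.0833
R_c = M/A = 1769.0833/184.7500 = 9.5756 mm
θ = 107° = 1.867502 rad
V = θ·R_c·A = 1.867502·9.5756·184.7500 = 3303.767 mm³

Volume = 3303.767 mm³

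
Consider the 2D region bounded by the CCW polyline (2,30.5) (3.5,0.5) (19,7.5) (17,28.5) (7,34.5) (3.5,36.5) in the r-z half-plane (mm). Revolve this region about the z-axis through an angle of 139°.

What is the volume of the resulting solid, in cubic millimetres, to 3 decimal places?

Profile (r,z), 6 vertices: (2,30.5) (3.5,0.5) (19,7.5) (17,28.5) (7,34.5) (3.5,36.5)
edge 0: (2,30.5)→(3.5,0.5)  cross = 2·0.5 − 3.5·30.5 = -105.7500; (r_i+r_j)·cross = 5.5·-105.7500 = -581.6250
edge 1: (3.5,0.5)→(19,7.5)  cross = 3.5·7.5 − 19·0.5 = 16.7500; (r_i+r_j)·cross = 22.5·16.7500 = 376.8750
edge 2: (19,7.5)→(17,28.5)  cross = 19·28.5 − 17·7.5 = 414.0000; (r_i+r_j)·cross = 36·414.0000 = 14904.0000
edge 3: (17,28.5)→(7,34.5)  cross = 17·34.5 − 7·28.5 = 387.0000; (r_i+r_j)·cross = 24·387.0000 = 9288.0000
edge 4: (7,34.5)→(3.5,36.5)  cross = 7·36.5 − 3.5·34.5 = 134.7500; (r_i+r_j)·cross = 10.5·134.7500 = 1414.8750
edge 5: (3.5,36.5)→(2,30.5)  cross = 3.5·30.5 − 2·36.5 = 33.7500; (r_i+r_j)·cross = 5.5·33.7500 = 185.6250
Σcross = 880.5000 → A = |Σcross|/2 = 440.2500 mm²
Σ(r_i+r_j)·cross = 25587.7500 → first moment M = |Σ|/6 = 4264.6250
R_c = M/A = 4264.6250/440.2500 = 9.6868 mm
θ = 139° = 2.426008 rad
V = θ·R_c·A = 2.426008·9.6868·440.2500 = 10346.013 mm³

Volume = 10346.013 mm³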